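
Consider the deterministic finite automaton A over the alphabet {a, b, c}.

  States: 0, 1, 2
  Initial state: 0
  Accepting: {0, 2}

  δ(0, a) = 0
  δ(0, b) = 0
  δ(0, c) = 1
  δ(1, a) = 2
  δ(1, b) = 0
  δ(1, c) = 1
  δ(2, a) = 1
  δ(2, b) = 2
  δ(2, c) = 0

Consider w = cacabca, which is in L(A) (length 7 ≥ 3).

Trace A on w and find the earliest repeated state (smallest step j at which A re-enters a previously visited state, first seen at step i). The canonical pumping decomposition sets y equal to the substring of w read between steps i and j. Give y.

cac

State sequence: 0 -c-> 1 -a-> 2 -c-> 0 -a-> 0 -b-> 0 -c-> 1 -a-> 2
First repeat at step 3: 0 was already visited.

So i = 0, j = 3, giving x = w[0:0] = ε, y = w[0:3] = cac, z = w[3:7] = abca.
Check: |xy| = 3 ≤ 3 and |y| = 3 ≥ 1. Reading y takes A from 0 back to 0, so every xyⁱz is accepted.
Since A has 3 states, any run of length ≥ 3 visits 3+1 states, so by pigeonhole some state repeats within the first 3 steps — that repeat gives the pumpable loop.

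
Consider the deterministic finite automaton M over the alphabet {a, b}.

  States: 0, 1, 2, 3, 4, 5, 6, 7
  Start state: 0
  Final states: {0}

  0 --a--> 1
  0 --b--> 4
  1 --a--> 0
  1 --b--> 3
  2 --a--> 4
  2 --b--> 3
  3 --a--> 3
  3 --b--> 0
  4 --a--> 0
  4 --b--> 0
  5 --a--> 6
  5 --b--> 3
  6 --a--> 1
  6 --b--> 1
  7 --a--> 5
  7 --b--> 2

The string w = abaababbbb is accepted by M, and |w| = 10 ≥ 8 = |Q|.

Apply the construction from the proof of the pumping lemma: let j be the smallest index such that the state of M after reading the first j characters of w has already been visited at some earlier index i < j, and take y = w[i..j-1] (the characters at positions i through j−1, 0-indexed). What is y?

a

Run of M on w = a b a a b a b b b b:
  step 0: 0  (start)
  step 1: 1  (read a: 0→1)
  step 2: 3  (read b: 1→3)
  step 3: 3  (read a: 3→3)   ← first repeat (3 seen earlier)
  step 4: 3  (read a: 3→3)
  step 5: 0  (read b: 3→0)
  step 6: 1  (read a: 0→1)
  step 7: 3  (read b: 1→3)
  step 8: 0  (read b: 3→0)
  step 9: 4  (read b: 0→4)
  step 10: 0  (read b: 4→0)

So i = 2, j = 3, giving x = w[0:2] = ab, y = w[2:3] = a, z = w[3:10] = ababbbb.
Check: |xy| = 3 ≤ 8 and |y| = 1 ≥ 1. Reading y takes M from 3 back to 3, so every xyⁱz is accepted.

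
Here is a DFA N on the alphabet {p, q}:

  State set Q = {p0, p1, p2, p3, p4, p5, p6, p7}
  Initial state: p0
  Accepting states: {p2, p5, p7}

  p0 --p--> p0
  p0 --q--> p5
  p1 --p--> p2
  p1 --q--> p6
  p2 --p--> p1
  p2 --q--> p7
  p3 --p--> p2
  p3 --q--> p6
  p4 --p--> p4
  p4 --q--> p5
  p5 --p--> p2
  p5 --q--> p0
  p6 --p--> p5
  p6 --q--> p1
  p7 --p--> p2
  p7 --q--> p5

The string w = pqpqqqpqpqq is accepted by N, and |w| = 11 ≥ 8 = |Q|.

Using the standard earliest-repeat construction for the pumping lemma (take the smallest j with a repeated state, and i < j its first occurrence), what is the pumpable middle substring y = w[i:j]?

Run of N on w = p q p q q q p q p q q:
  step 0: p0  (start)
  step 1: p0  (read p: p0→p0)   ← first repeat (p0 seen earlier)
  step 2: p5  (read q: p0→p5)
  step 3: p2  (read p: p5→p2)
  step 4: p7  (read q: p2→p7)
  step 5: p5  (read q: p7→p5)
  step 6: p0  (read q: p5→p0)
  step 7: p0  (read p: p0→p0)
  step 8: p5  (read q: p0→p5)
  step 9: p2  (read p: p5→p2)
  step 10: p7  (read q: p2→p7)
  step 11: p5  (read q: p7→p5)

So i = 0, j = 1, giving x = w[0:0] = ε, y = w[0:1] = p, z = w[1:11] = qpqqqpqpqq.
Check: |xy| = 1 ≤ 8 and |y| = 1 ≥ 1. Reading y takes N from p0 back to p0, so every xyⁱz is accepted.
Pumping length from the standard proof: p = 8 (the number of states). The repeated state found above gives |xy| = j ≤ 8 and |y| = j − i ≥ 1.

p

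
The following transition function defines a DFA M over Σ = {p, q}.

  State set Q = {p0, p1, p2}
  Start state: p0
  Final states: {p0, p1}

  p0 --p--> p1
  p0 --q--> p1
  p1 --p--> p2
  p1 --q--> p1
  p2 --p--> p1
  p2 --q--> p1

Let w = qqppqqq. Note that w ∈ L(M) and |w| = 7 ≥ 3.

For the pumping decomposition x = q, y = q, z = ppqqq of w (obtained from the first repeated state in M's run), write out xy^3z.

xy^3z = q·q·q·q·ppqqq = qqqqppqqq.
Reading y = q takes M from p1 back to p1, so after x·y·y·y the machine is still in p1, and z then leads to the accepting state p1. Hence qqqqppqqq ∈ L(M).

qqqqppqqq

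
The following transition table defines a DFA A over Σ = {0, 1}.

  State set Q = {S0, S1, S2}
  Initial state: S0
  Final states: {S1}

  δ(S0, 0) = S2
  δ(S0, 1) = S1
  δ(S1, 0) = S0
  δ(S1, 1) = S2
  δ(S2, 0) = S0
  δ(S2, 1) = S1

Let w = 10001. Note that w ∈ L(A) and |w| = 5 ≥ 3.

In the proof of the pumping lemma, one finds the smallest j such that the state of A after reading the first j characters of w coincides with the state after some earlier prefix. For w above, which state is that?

Run of A on w = 1 0 0 0 1:
  step 0: S0  (start)
  step 1: S1  (read 1: S0→S1)
  step 2: S0  (read 0: S1→S0)   ← first repeat (S0 seen earlier)
  step 3: S2  (read 0: S0→S2)
  step 4: S0  (read 0: S2→S0)
  step 5: S1  (read 1: S0→S1)

The earliest repeat is at step j = 2: A is in S0, which it already visited at step i = 0.

S0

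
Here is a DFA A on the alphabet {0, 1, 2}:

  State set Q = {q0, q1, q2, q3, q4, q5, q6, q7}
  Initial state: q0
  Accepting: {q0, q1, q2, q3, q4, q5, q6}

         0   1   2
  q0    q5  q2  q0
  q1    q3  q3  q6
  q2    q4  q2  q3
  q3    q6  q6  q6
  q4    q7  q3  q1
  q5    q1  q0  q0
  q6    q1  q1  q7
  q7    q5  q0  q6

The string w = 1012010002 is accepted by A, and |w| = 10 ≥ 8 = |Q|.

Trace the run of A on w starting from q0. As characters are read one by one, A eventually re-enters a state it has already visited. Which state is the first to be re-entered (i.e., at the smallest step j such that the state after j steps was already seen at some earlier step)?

State sequence: q0 -1-> q2 -0-> q4 -1-> q3 -2-> q6 -0-> q1 -1-> q3 -0-> q6 -0-> q1 -0-> q3 -2-> q6
First repeat at step 6: q3 was already visited.

The earliest repeat is at step j = 6: A is in q3, which it already visited at step i = 3.
The DFA has 8 states, so the proof of the pumping lemma guarantees a repeated state among the first 8+1 visited; the segment between the two visits is the pumpable y.

q3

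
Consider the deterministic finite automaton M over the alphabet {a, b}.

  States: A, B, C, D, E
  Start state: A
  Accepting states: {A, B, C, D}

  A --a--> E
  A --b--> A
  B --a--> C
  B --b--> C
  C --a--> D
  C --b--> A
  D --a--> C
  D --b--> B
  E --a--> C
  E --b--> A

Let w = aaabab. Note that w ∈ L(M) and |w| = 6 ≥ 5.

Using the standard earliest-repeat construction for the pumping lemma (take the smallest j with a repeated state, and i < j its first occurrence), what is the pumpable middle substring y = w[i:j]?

State sequence: A -a-> E -a-> C -a-> D -b-> B -a-> C -b-> A
First repeat at step 5: C was already visited.

So i = 2, j = 5, giving x = w[0:2] = aa, y = w[2:5] = aba, z = w[5:6] = b.
Check: |xy| = 5 ≤ 5 and |y| = 3 ≥ 1. Reading y takes M from C back to C, so every xyⁱz is accepted.

aba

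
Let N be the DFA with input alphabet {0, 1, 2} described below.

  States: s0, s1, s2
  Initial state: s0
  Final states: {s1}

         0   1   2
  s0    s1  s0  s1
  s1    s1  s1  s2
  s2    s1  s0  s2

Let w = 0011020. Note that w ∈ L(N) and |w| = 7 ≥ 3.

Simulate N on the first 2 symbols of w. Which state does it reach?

Run of N on the first 2 characters of w = 0 0:
  step 0: s0  (start)
  step 1: s1  (read 0: s0→s1)
  step 2: s1  (read 0: s1→s1)

After reading 2 characters, N is in state s1.

s1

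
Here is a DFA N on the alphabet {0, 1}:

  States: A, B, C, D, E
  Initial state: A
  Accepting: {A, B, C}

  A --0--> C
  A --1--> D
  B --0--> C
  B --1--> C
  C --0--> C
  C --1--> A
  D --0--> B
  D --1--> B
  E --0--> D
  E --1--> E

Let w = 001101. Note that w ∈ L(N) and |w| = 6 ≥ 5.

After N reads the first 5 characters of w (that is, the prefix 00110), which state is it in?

B

State sequence: A -0-> C -0-> C -1-> A -1-> D -0-> B

After reading 5 characters, N is in state B.
(This kind of state-tracing is the core of the pumping-lemma construction: with 5 states, pigeonhole forces a repeat within the first 5 steps.)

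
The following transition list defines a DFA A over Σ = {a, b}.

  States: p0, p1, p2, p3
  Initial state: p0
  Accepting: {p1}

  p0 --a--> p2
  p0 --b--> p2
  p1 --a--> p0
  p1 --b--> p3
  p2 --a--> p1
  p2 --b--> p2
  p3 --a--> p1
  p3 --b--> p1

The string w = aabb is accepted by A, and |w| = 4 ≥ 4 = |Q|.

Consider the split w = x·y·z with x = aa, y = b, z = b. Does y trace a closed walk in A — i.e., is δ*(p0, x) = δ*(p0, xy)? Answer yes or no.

Run of A on the first 3 characters of w = a a b:
  step 0: p0  (start)
  step 1: p2  (read a: p0→p2)
  step 2: p1  (read a: p2→p1)
  step 3: p3  (read b: p1→p3)

After x (step 2): p1. After xy (step 3): p3.
They differ (p1 ≠ p3), so y is not a cycle from the state after x; this split is not the one the pumping-lemma construction produces, and pumping y need not keep the string in L(A).

no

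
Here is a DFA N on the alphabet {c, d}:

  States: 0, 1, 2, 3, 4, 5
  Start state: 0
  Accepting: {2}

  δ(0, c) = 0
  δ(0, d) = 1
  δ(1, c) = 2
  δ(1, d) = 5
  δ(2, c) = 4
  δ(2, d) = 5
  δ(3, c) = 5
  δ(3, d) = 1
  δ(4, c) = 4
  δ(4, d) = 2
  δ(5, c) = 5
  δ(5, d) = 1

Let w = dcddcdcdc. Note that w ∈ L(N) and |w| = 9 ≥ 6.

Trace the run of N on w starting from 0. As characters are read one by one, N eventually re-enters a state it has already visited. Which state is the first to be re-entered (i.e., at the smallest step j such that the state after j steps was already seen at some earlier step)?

1

State sequence: 0 -d-> 1 -c-> 2 -d-> 5 -d-> 1 -c-> 2 -d-> 5 -c-> 5 -d-> 1 -c-> 2
First repeat at step 4: 1 was already visited.

The earliest repeat is at step j = 4: N is in 1, which it already visited at step i = 1.
Pumping length from the standard proof: p = 6 (the number of states). The repeated state found above gives |xy| = j ≤ 6 and |y| = j − i ≥ 1.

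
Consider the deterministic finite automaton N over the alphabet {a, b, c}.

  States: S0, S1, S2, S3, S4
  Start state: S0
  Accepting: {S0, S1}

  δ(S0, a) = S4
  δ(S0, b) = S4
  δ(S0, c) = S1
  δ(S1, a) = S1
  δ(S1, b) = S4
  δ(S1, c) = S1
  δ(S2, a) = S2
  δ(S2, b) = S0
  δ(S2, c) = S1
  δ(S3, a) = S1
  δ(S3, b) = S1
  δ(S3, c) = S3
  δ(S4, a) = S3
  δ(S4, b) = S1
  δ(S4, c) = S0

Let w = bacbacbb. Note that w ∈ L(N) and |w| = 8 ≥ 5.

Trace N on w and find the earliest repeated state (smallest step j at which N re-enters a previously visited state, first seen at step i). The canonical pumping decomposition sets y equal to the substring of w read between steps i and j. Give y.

Run of N on w = b a c b a c b b:
  step 0: S0  (start)
  step 1: S4  (read b: S0→S4)
  step 2: S3  (read a: S4→S3)
  step 3: S3  (read c: S3→S3)   ← first repeat (S3 seen earlier)
  step 4: S1  (read b: S3→S1)
  step 5: S1  (read a: S1→S1)
  step 6: S1  (read c: S1→S1)
  step 7: S4  (read b: S1→S4)
  step 8: S1  (read b: S4→S1)

So i = 2, j = 3, giving x = w[0:2] = ba, y = w[2:3] = c, z = w[3:8] = bacbb.
Check: |xy| = 3 ≤ 5 and |y| = 1 ≥ 1. Reading y takes N from S3 back to S3, so every xyⁱz is accepted.

c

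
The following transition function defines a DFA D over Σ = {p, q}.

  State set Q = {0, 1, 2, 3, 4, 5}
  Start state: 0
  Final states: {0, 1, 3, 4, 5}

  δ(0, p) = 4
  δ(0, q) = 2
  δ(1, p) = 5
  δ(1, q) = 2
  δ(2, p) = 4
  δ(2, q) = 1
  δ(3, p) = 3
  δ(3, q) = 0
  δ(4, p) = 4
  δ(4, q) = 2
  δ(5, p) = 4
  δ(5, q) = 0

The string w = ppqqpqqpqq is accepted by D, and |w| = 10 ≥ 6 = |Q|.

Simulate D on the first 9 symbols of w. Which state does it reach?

2

State sequence: 0 -p-> 4 -p-> 4 -q-> 2 -q-> 1 -p-> 5 -q-> 0 -q-> 2 -p-> 4 -q-> 2

After reading 9 characters, D is in state 2.
(This kind of state-tracing is the core of the pumping-lemma construction: with 6 states, pigeonhole forces a repeat within the first 6 steps.)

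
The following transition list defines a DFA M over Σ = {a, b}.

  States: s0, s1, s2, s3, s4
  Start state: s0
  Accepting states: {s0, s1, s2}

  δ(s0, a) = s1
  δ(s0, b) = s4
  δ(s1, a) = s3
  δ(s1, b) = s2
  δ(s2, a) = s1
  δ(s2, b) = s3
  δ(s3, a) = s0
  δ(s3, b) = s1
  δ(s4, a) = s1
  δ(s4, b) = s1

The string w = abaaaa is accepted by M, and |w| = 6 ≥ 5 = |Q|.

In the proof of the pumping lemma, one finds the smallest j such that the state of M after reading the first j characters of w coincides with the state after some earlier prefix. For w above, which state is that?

s1

State sequence: s0 -a-> s1 -b-> s2 -a-> s1 -a-> s3 -a-> s0 -a-> s1
First repeat at step 3: s1 was already visited.

The earliest repeat is at step j = 3: M is in s1, which it already visited at step i = 1.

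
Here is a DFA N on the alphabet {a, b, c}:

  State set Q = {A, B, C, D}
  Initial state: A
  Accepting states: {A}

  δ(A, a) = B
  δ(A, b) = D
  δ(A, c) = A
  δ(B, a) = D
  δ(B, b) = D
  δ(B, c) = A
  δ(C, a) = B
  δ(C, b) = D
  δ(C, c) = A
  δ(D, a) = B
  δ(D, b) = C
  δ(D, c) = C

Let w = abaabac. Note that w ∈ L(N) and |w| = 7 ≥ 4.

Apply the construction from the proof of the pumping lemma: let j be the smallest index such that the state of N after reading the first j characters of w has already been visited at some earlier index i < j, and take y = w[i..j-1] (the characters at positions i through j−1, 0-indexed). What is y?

State sequence: A -a-> B -b-> D -a-> B -a-> D -b-> C -a-> B -c-> A
First repeat at step 3: B was already visited.

So i = 1, j = 3, giving x = w[0:1] = a, y = w[1:3] = ba, z = w[3:7] = abac.
Check: |xy| = 3 ≤ 4 and |y| = 2 ≥ 1. Reading y takes N from B back to B, so every xyⁱz is accepted.
Pumping length from the standard proof: p = 4 (the number of states). The repeated state found above gives |xy| = j ≤ 4 and |y| = j − i ≥ 1.

ba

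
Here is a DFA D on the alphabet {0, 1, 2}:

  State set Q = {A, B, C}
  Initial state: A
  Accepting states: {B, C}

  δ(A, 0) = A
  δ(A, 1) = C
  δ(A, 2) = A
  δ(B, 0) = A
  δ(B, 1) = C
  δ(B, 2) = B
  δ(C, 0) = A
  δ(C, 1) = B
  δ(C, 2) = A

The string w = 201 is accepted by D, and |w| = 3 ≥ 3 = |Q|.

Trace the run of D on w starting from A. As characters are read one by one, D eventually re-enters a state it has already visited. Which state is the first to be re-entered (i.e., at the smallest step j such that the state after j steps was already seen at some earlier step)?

State sequence: A -2-> A -0-> A -1-> C
First repeat at step 1: A was already visited.

The earliest repeat is at step j = 1: D is in A, which it already visited at step i = 0.
Pumping length from the standard proof: p = 3 (the number of states). The repeated state found above gives |xy| = j ≤ 3 and |y| = j − i ≥ 1.

A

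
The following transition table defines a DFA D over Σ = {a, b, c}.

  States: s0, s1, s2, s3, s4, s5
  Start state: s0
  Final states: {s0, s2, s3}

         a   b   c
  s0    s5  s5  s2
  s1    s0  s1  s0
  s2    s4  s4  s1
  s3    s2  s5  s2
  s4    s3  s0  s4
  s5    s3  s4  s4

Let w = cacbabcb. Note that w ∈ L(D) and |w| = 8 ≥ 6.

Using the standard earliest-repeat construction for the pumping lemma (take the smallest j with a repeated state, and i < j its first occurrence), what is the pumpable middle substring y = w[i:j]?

Run of D on w = c a c b a b c b:
  step 0: s0  (start)
  step 1: s2  (read c: s0→s2)
  step 2: s4  (read a: s2→s4)
  step 3: s4  (read c: s4→s4)   ← first repeat (s4 seen earlier)
  step 4: s0  (read b: s4→s0)
  step 5: s5  (read a: s0→s5)
  step 6: s4  (read b: s5→s4)
  step 7: s4  (read c: s4→s4)
  step 8: s0  (read b: s4→s0)

So i = 2, j = 3, giving x = w[0:2] = ca, y = w[2:3] = c, z = w[3:8] = babcb.
Check: |xy| = 3 ≤ 6 and |y| = 1 ≥ 1. Reading y takes D from s4 back to s4, so every xyⁱz is accepted.
Since D has 6 states, any run of length ≥ 6 visits 6+1 states, so by pigeonhole some state repeats within the first 6 steps — that repeat gives the pumpable loop.

c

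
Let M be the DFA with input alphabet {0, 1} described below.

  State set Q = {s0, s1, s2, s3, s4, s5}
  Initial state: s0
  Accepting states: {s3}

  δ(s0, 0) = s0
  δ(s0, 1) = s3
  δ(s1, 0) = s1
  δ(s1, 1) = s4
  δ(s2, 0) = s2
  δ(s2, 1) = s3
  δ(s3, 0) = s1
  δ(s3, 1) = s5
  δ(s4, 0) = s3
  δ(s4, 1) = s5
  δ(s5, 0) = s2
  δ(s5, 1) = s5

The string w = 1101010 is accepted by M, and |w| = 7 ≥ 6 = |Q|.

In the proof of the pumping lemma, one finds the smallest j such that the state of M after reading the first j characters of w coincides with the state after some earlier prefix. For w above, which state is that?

s3

Run of M on w = 1 1 0 1 0 1 0:
  step 0: s0  (start)
  step 1: s3  (read 1: s0→s3)
  step 2: s5  (read 1: s3→s5)
  step 3: s2  (read 0: s5→s2)
  step 4: s3  (read 1: s2→s3)   ← first repeat (s3 seen earlier)
  step 5: s1  (read 0: s3→s1)
  step 6: s4  (read 1: s1→s4)
  step 7: s3  (read 0: s4→s3)

The earliest repeat is at step j = 4: M is in s3, which it already visited at step i = 1.
Since M has 6 states, any run of length ≥ 6 visits 6+1 states, so by pigeonhole some state repeats within the first 6 steps — that repeat gives the pumpable loop.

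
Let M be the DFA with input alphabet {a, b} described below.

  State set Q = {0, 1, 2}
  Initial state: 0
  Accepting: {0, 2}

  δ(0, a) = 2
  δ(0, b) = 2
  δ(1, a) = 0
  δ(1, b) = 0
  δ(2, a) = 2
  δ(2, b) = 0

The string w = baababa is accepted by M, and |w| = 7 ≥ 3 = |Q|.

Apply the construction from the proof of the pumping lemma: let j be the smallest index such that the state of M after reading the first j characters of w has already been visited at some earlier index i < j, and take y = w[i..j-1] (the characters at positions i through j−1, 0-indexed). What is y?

State sequence: 0 -b-> 2 -a-> 2 -a-> 2 -b-> 0 -a-> 2 -b-> 0 -a-> 2
First repeat at step 2: 2 was already visited.

So i = 1, j = 2, giving x = w[0:1] = b, y = w[1:2] = a, z = w[2:7] = ababa.
Check: |xy| = 2 ≤ 3 and |y| = 1 ≥ 1. Reading y takes M from 2 back to 2, so every xyⁱz is accepted.
With |Q| = 3, pigeonhole forces a state repeat no later than step 3; the substring read between the first and second visits to that state can be pumped.

a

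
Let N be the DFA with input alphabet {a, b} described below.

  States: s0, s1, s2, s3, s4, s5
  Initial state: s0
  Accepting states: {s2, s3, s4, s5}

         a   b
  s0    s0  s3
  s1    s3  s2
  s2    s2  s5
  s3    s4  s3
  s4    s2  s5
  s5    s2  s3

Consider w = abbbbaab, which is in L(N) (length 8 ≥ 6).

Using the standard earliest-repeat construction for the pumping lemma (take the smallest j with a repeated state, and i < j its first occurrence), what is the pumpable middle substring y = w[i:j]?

a

State sequence: s0 -a-> s0 -b-> s3 -b-> s3 -b-> s3 -b-> s3 -a-> s4 -a-> s2 -b-> s5
First repeat at step 1: s0 was already visited.

So i = 0, j = 1, giving x = w[0:0] = ε, y = w[0:1] = a, z = w[1:8] = bbbbaab.
Check: |xy| = 1 ≤ 6 and |y| = 1 ≥ 1. Reading y takes N from s0 back to s0, so every xyⁱz is accepted.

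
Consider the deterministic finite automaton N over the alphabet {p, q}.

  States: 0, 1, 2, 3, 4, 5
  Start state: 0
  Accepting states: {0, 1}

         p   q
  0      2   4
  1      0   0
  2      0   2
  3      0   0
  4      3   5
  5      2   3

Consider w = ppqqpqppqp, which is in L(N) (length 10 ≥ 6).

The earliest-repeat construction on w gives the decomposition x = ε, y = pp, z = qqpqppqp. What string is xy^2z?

xy^2z = ε·pp·pp·qqpqppqp = ppppqqpqppqp.
Reading y = pp takes N from 0 back to 0, so after x·y·y the machine is still in 0, and z then leads to the accepting state 0. Hence ppppqqpqppqp ∈ L(N).

ppppqqpqppqp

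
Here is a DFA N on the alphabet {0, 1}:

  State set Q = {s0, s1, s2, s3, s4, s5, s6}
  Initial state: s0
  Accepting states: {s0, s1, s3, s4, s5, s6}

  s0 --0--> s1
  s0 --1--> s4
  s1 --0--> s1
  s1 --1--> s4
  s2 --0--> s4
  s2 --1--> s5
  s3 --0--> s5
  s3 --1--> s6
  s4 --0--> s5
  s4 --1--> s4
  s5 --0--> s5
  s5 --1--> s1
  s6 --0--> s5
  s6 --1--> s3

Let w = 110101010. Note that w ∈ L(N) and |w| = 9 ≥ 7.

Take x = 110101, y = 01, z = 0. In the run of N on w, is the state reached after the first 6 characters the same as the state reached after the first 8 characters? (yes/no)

State sequence: s0 -1-> s4 -1-> s4 -0-> s5 -1-> s1 -0-> s1 -1-> s4 -0-> s5 -1-> s1

After x (step 6): s4. After xy (step 8): s1.
They differ (s4 ≠ s1), so y is not a cycle from the state after x; this split is not the one the pumping-lemma construction produces, and pumping y need not keep the string in L(N).

no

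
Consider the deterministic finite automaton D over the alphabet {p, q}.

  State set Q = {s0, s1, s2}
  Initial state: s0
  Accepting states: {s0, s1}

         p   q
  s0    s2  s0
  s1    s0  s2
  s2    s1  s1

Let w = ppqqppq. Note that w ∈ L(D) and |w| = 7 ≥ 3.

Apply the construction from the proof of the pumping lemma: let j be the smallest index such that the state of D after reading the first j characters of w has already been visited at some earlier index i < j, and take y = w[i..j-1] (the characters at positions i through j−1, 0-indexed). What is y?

State sequence: s0 -p-> s2 -p-> s1 -q-> s2 -q-> s1 -p-> s0 -p-> s2 -q-> s1
First repeat at step 3: s2 was already visited.

So i = 1, j = 3, giving x = w[0:1] = p, y = w[1:3] = pq, z = w[3:7] = qppq.
Check: |xy| = 3 ≤ 3 and |y| = 2 ≥ 1. Reading y takes D from s2 back to s2, so every xyⁱz is accepted.

pq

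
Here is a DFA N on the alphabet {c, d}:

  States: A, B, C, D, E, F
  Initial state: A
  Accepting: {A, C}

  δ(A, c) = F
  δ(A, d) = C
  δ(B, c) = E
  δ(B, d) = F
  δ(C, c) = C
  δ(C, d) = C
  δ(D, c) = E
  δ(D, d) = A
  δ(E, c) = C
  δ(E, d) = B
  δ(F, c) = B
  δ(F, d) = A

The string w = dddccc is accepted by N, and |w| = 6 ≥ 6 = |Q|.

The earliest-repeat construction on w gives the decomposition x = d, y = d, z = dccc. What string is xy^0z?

ddccc

xy⁰z = xz = d·dccc = ddccc.
Reading y = d takes N from C back to C, so after x the machine is still in C, and z then leads to the accepting state C. Hence ddccc ∈ L(N).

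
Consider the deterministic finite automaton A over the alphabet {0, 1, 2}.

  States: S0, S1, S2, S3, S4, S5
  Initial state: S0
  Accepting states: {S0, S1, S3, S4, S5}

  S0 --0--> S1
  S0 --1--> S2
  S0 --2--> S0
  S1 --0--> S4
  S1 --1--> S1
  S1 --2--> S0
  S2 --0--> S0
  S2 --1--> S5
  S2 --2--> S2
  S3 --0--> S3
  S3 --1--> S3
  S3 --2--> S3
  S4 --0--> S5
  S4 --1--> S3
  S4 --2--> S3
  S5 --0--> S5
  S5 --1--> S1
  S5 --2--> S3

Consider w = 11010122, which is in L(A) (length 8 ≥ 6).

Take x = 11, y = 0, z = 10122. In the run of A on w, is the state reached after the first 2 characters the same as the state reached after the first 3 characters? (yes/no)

State sequence: S0 -1-> S2 -1-> S5 -0-> S5

After x (step 2): S5. After xy (step 3): S5.
They match, so y = 0 drives A around a cycle from S5 back to itself; pumping y any number of times keeps A in S5 before reading z, and xyⁱz ∈ L(A) for every i ≥ 0.

yes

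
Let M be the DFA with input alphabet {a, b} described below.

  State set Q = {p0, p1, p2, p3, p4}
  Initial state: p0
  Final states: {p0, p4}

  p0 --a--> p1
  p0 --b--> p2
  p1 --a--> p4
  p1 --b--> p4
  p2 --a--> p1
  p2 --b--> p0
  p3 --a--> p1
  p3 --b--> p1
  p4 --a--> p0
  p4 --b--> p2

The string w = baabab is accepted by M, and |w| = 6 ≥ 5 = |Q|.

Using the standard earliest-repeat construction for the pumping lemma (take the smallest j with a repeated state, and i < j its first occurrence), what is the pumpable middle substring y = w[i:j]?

aab

Run of M on w = b a a b a b:
  step 0: p0  (start)
  step 1: p2  (read b: p0→p2)
  step 2: p1  (read a: p2→p1)
  step 3: p4  (read a: p1→p4)
  step 4: p2  (read b: p4→p2)   ← first repeat (p2 seen earlier)
  step 5: p1  (read a: p2→p1)
  step 6: p4  (read b: p1→p4)

So i = 1, j = 4, giving x = w[0:1] = b, y = w[1:4] = aab, z = w[4:6] = ab.
Check: |xy| = 4 ≤ 5 and |y| = 3 ≥ 1. Reading y takes M from p2 back to p2, so every xyⁱz is accepted.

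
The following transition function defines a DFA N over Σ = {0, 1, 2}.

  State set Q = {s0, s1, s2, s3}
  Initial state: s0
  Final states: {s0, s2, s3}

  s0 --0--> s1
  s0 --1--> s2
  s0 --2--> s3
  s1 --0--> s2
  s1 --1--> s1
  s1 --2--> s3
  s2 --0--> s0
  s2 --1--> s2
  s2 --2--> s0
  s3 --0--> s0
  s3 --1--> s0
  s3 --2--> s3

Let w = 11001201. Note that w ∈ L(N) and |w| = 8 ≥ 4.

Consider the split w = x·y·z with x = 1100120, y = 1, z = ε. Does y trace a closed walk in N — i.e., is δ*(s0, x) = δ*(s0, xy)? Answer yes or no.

no

Run of N on the first 8 characters of w = 1 1 0 0 1 2 0 1:
  step 0: s0  (start)
  step 1: s2  (read 1: s0→s2)
  step 2: s2  (read 1: s2→s2)
  step 3: s0  (read 0: s2→s0)
  step 4: s1  (read 0: s0→s1)
  step 5: s1  (read 1: s1→s1)
  step 6: s3  (read 2: s1→s3)
  step 7: s0  (read 0: s3→s0)
  step 8: s2  (read 1: s0→s2)

After x (step 7): s0. After xy (step 8): s2.
They differ (s0 ≠ s2), so y is not a cycle from the state after x; this split is not the one the pumping-lemma construction produces, and pumping y need not keep the string in L(N).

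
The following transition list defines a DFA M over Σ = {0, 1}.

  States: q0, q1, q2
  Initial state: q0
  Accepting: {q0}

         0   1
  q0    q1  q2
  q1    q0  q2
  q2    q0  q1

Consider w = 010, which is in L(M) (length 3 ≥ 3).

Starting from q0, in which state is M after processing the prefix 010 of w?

State sequence: q0 -0-> q1 -1-> q2 -0-> q0

After reading 3 characters, M is in state q0.

q0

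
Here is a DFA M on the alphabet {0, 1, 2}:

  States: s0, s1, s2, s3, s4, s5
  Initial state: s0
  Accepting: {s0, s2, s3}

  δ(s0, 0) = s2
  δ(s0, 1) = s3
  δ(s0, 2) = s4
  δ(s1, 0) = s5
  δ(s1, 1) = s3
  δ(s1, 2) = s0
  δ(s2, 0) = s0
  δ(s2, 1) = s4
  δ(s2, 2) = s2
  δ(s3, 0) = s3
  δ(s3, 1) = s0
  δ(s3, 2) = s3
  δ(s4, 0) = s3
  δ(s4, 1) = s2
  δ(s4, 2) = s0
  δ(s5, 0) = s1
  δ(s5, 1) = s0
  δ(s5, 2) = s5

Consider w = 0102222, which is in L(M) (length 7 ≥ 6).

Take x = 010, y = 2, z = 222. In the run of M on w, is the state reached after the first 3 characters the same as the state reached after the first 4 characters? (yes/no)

Run of M on the first 4 characters of w = 0 1 0 2:
  step 0: s0  (start)
  step 1: s2  (read 0: s0→s2)
  step 2: s4  (read 1: s2→s4)
  step 3: s3  (read 0: s4→s3)
  step 4: s3  (read 2: s3→s3)

After x (step 3): s3. After xy (step 4): s3.
They match, so y = 2 drives M around a cycle from s3 back to itself; pumping y any number of times keeps M in s3 before reading z, and xyⁱz ∈ L(M) for every i ≥ 0.

yes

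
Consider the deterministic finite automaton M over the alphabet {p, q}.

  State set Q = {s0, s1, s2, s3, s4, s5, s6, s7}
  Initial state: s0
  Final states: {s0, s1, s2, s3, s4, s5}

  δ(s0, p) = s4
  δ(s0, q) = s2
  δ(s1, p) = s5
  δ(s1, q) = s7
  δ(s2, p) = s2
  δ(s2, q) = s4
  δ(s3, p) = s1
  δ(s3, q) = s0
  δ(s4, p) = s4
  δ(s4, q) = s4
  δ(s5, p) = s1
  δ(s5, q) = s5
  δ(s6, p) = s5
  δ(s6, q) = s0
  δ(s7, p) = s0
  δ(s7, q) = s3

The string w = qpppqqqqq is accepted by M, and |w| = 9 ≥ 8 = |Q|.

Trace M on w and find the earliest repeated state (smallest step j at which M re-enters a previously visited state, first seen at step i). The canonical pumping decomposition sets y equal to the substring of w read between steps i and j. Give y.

Run of M on w = q p p p q q q q q:
  step 0: s0  (start)
  step 1: s2  (read q: s0→s2)
  step 2: s2  (read p: s2→s2)   ← first repeat (s2 seen earlier)
  step 3: s2  (read p: s2→s2)
  step 4: s2  (read p: s2→s2)
  step 5: s4  (read q: s2→s4)
  step 6: s4  (read q: s4→s4)
  step 7: s4  (read q: s4→s4)
  step 8: s4  (read q: s4→s4)
  step 9: s4  (read q: s4→s4)

So i = 1, j = 2, giving x = w[0:1] = q, y = w[1:2] = p, z = w[2:9] = ppqqqqq.
Check: |xy| = 2 ≤ 8 and |y| = 1 ≥ 1. Reading y takes M from s2 back to s2, so every xyⁱz is accepted.

p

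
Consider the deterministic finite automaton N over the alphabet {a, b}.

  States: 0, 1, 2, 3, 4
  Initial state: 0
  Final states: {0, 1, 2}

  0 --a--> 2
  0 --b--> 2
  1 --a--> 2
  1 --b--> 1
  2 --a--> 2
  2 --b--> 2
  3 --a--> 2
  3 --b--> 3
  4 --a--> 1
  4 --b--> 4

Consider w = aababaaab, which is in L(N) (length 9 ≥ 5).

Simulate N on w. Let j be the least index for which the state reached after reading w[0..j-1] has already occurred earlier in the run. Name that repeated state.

2

State sequence: 0 -a-> 2 -a-> 2 -b-> 2 -a-> 2 -b-> 2 -a-> 2 -a-> 2 -a-> 2 -b-> 2
First repeat at step 2: 2 was already visited.

The earliest repeat is at step j = 2: N is in 2, which it already visited at step i = 1.
With |Q| = 5, pigeonhole forces a state repeat no later than step 5; the substring read between the first and second visits to that state can be pumped.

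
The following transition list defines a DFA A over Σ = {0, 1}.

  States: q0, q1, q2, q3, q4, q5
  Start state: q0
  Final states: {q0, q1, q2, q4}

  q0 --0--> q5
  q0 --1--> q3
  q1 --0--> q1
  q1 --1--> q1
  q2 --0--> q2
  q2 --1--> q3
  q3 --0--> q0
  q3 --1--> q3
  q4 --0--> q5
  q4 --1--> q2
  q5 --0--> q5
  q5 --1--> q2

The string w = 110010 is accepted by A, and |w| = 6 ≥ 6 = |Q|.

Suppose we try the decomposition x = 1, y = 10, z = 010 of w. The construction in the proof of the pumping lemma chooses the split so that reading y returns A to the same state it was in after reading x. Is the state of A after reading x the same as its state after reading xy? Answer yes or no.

no

Run of A on the first 3 characters of w = 1 1 0:
  step 0: q0  (start)
  step 1: q3  (read 1: q0→q3)
  step 2: q3  (read 1: q3→q3)
  step 3: q0  (read 0: q3→q0)

After x (step 1): q3. After xy (step 3): q0.
They differ (q3 ≠ q0), so y is not a cycle from the state after x; this split is not the one the pumping-lemma construction produces, and pumping y need not keep the string in L(A).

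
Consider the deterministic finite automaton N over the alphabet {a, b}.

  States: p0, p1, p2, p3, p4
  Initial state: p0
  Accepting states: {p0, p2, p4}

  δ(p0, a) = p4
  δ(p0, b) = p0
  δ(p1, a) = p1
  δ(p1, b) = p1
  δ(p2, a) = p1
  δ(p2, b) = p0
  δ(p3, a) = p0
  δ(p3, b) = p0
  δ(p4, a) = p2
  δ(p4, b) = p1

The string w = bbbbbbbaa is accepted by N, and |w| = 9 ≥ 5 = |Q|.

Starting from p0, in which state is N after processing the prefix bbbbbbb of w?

State sequence: p0 -b-> p0 -b-> p0 -b-> p0 -b-> p0 -b-> p0 -b-> p0 -b-> p0

After reading 7 characters, N is in state p0.

p0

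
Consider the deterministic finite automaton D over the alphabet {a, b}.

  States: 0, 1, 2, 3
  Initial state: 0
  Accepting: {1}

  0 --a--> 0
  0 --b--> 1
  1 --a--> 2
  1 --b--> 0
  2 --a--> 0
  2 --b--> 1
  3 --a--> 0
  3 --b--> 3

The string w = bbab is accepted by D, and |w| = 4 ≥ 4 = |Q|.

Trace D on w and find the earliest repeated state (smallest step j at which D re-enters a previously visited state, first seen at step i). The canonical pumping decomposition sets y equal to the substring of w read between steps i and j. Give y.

State sequence: 0 -b-> 1 -b-> 0 -a-> 0 -b-> 1
First repeat at step 2: 0 was already visited.

So i = 0, j = 2, giving x = w[0:0] = ε, y = w[0:2] = bb, z = w[2:4] = ab.
Check: |xy| = 2 ≤ 4 and |y| = 2 ≥ 1. Reading y takes D from 0 back to 0, so every xyⁱz is accepted.

bb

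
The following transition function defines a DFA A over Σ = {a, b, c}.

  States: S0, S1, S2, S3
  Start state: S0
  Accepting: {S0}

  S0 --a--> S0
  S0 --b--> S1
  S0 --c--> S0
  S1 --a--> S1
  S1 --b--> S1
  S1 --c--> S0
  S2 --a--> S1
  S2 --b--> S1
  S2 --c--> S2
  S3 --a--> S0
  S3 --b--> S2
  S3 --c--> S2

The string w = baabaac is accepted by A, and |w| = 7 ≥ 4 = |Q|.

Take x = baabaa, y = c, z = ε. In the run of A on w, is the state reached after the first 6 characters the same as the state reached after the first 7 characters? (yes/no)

no

State sequence: S0 -b-> S1 -a-> S1 -a-> S1 -b-> S1 -a-> S1 -a-> S1 -c-> S0

After x (step 6): S1. After xy (step 7): S0.
They differ (S1 ≠ S0), so y is not a cycle from the state after x; this split is not the one the pumping-lemma construction produces, and pumping y need not keep the string in L(A).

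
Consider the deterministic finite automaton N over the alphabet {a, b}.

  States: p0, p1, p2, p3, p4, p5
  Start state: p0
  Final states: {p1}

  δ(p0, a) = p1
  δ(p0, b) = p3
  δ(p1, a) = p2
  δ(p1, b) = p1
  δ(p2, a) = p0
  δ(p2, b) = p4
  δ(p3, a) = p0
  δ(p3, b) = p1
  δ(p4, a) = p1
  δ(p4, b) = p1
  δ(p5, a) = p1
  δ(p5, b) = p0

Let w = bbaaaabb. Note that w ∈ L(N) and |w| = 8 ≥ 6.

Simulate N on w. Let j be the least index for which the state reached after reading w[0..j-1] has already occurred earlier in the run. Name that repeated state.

p0

Run of N on w = b b a a a a b b:
  step 0: p0  (start)
  step 1: p3  (read b: p0→p3)
  step 2: p1  (read b: p3→p1)
  step 3: p2  (read a: p1→p2)
  step 4: p0  (read a: p2→p0)   ← first repeat (p0 seen earlier)
  step 5: p1  (read a: p0→p1)
  step 6: p2  (read a: p1→p2)
  step 7: p4  (read b: p2→p4)
  step 8: p1  (read b: p4→p1)

The earliest repeat is at step j = 4: N is in p0, which it already visited at step i = 0.
The DFA has 6 states, so the proof of the pumping lemma guarantees a repeated state among the first 6+1 visited; the segment between the two visits is the pumpable y.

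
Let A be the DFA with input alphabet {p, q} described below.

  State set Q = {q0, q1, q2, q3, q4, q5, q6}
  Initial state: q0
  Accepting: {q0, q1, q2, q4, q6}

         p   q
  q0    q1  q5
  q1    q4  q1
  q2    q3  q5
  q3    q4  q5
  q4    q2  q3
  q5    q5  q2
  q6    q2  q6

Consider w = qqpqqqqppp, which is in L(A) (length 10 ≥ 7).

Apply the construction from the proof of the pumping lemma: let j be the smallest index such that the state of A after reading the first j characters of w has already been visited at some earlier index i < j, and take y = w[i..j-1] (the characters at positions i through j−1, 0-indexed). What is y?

State sequence: q0 -q-> q5 -q-> q2 -p-> q3 -q-> q5 -q-> q2 -q-> q5 -q-> q2 -p-> q3 -p-> q4 -p-> q2
First repeat at step 4: q5 was already visited.

So i = 1, j = 4, giving x = w[0:1] = q, y = w[1:4] = qpq, z = w[4:10] = qqqppp.
Check: |xy| = 4 ≤ 7 and |y| = 3 ≥ 1. Reading y takes A from q5 back to q5, so every xyⁱz is accepted.
Since A has 7 states, any run of length ≥ 7 visits 7+1 states, so by pigeonhole some state repeats within the first 7 steps — that repeat gives the pumpable loop.

qpq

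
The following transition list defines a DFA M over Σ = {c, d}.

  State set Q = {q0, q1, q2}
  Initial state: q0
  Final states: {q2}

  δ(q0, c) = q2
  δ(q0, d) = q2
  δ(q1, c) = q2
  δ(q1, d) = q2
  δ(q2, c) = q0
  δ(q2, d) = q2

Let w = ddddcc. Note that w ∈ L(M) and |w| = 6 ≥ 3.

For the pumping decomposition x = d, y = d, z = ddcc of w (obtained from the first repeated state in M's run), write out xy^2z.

xy^2z = d·d·d·ddcc = dddddcc.
Reading y = d takes M from q2 back to q2, so after x·y·y the machine is still in q2, and z then leads to the accepting state q2. Hence dddddcc ∈ L(M).

dddddcc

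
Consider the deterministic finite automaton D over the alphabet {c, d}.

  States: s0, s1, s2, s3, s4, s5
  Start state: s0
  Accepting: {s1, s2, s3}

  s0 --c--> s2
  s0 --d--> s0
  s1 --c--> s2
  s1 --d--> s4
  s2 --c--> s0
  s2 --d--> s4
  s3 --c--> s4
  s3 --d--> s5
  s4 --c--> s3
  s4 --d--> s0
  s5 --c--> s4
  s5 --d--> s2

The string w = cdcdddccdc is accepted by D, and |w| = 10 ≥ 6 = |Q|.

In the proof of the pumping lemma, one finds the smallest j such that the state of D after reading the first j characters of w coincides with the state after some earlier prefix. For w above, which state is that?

s2

Run of D on w = c d c d d d c c d c:
  step 0: s0  (start)
  step 1: s2  (read c: s0→s2)
  step 2: s4  (read d: s2→s4)
  step 3: s3  (read c: s4→s3)
  step 4: s5  (read d: s3→s5)
  step 5: s2  (read d: s5→s2)   ← first repeat (s2 seen earlier)
  step 6: s4  (read d: s2→s4)
  step 7: s3  (read c: s4→s3)
  step 8: s4  (read c: s3→s4)
  step 9: s0  (read d: s4→s0)
  step 10: s2  (read c: s0→s2)

The earliest repeat is at step j = 5: D is in s2, which it already visited at step i = 1.
With |Q| = 6, pigeonhole forces a state repeat no later than step 6; the substring read between the first and second visits to that state can be pumped.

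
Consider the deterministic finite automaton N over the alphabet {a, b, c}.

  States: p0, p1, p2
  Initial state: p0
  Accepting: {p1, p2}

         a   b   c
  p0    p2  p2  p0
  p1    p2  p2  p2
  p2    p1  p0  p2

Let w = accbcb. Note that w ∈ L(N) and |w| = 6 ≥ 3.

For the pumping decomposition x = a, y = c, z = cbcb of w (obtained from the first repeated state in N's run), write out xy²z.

xy^2z = a·c·c·cbcb = acccbcb.
Reading y = c takes N from p2 back to p2, so after x·y·y the machine is still in p2, and z then leads to the accepting state p2. Hence acccbcb ∈ L(N).

acccbcb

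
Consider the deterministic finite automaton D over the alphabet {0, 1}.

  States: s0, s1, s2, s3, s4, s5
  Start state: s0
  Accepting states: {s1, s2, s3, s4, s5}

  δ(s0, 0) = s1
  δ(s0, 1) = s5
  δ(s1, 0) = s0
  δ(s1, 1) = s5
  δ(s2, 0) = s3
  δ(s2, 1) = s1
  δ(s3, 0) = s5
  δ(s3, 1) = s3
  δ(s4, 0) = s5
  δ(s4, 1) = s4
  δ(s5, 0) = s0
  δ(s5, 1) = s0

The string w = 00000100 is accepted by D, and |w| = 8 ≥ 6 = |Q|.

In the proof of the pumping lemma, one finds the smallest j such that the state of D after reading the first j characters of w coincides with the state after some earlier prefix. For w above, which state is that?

s0

State sequence: s0 -0-> s1 -0-> s0 -0-> s1 -0-> s0 -0-> s1 -1-> s5 -0-> s0 -0-> s1
First repeat at step 2: s0 was already visited.

The earliest repeat is at step j = 2: D is in s0, which it already visited at step i = 0.
With |Q| = 6, pigeonhole forces a state repeat no later than step 6; the substring read between the first and second visits to that state can be pumped.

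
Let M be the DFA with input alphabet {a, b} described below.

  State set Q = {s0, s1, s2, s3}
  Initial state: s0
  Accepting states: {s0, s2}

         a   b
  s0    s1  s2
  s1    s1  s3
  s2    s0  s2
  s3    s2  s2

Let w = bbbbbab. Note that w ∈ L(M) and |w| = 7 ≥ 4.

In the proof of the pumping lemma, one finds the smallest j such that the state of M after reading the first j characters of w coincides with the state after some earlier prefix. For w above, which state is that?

s2

Run of M on w = b b b b b a b:
  step 0: s0  (start)
  step 1: s2  (read b: s0→s2)
  step 2: s2  (read b: s2→s2)   ← first repeat (s2 seen earlier)
  step 3: s2  (read b: s2→s2)
  step 4: s2  (read b: s2→s2)
  step 5: s2  (read b: s2→s2)
  step 6: s0  (read a: s2→s0)
  step 7: s2  (read b: s0→s2)

The earliest repeat is at step j = 2: M is in s2, which it already visited at step i = 1.
Since M has 4 states, any run of length ≥ 4 visits 4+1 states, so by pigeonhole some state repeats within the first 4 steps — that repeat gives the pumpable loop.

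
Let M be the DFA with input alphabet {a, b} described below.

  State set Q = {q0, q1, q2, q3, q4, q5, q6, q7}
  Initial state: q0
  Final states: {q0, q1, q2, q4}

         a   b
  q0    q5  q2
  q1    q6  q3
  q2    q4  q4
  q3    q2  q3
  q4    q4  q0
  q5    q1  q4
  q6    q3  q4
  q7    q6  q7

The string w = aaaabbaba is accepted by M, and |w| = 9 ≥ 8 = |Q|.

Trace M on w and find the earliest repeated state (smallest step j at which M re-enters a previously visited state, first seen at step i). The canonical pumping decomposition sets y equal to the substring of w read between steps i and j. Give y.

b

Run of M on w = a a a a b b a b a:
  step 0: q0  (start)
  step 1: q5  (read a: q0→q5)
  step 2: q1  (read a: q5→q1)
  step 3: q6  (read a: q1→q6)
  step 4: q3  (read a: q6→q3)
  step 5: q3  (read b: q3→q3)   ← first repeat (q3 seen earlier)
  step 6: q3  (read b: q3→q3)
  step 7: q2  (read a: q3→q2)
  step 8: q4  (read b: q2→q4)
  step 9: q4  (read a: q4→q4)

So i = 4, j = 5, giving x = w[0:4] = aaaa, y = w[4:5] = b, z = w[5:9] = baba.
Check: |xy| = 5 ≤ 8 and |y| = 1 ≥ 1. Reading y takes M from q3 back to q3, so every xyⁱz is accepted.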